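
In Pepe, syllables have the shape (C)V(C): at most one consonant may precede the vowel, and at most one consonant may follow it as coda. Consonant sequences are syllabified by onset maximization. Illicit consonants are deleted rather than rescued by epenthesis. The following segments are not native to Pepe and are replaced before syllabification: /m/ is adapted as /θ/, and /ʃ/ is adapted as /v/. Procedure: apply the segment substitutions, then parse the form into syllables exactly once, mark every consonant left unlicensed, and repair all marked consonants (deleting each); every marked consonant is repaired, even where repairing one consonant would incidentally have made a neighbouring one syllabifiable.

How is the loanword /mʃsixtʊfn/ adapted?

sixtʊf

Substitution: /m/ → /θ/, /ʃ/ → /v/, giving /θvsixtʊfn/.
The consonants /θ/, /v/, /n/ cannot be parsed into a legal (C)V(C) syllable (at most one coda consonant is licensed; onsets are limited to one consonant).
Deletion applies to /θ/, /v/, /n/.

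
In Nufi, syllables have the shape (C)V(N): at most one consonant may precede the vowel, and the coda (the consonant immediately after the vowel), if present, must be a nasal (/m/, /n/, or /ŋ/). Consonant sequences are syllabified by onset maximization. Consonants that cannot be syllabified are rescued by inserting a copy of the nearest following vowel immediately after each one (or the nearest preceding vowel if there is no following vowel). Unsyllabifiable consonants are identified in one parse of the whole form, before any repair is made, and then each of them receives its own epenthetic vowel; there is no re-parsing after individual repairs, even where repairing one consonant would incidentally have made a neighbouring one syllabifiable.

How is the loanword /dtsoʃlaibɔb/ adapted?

Syllabifying with onset maximization leaves /d/, /t/, /ʃ/, /b/ stranded (only a nasal (/m/, /n/, or /ŋ/) is licensed in coda position; onsets are limited to one consonant).
Epenthesis after each stranded consonant: /d/ → /do/, /t/ → /to/, /ʃ/ → /ʃa/, /b/ → /bɔ/.

dotosoʃalaibɔbɔ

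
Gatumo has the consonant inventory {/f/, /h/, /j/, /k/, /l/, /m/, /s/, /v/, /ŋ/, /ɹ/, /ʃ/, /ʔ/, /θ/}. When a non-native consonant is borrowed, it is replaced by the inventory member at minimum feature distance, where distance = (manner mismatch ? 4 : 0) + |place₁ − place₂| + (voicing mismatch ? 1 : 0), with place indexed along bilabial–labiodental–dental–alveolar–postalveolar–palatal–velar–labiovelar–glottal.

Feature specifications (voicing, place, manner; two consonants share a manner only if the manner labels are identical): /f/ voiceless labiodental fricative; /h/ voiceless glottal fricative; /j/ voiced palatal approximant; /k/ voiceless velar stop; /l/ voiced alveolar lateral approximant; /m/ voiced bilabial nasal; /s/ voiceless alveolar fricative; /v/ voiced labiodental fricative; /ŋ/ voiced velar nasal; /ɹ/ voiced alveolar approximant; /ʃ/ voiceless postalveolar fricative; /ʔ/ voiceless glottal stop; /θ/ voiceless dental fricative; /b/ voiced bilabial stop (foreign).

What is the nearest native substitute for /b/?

/m/ is closest: manner differs (stop→nasal, +4), place distance 0 (bilabial→bilabial), same voicing; total 4. Next closest is /v/ at distance 5.

m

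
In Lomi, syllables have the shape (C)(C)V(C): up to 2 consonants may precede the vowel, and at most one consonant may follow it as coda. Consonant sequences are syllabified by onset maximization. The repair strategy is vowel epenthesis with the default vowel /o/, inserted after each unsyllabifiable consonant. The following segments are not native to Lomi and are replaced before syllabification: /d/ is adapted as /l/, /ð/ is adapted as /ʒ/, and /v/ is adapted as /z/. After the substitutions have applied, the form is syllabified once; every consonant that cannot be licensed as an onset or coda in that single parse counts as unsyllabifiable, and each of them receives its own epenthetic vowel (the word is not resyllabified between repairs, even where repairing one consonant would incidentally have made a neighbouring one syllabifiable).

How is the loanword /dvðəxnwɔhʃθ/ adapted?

Substitution: /d/ → /l/, /v/ → /z/, /ð/ → /ʒ/, giving /lzʒəxnwɔhʃθ/.
The consonants /l/, /ʃ/, /θ/ cannot be parsed into a legal (C)(C)V(C) syllable (at most one coda consonant is licensed; onsets may contain at most 2 consonants).
Each unlicensed consonant becomes the onset of a new syllable: /l/ → /lo/, /ʃ/ → /ʃo/, /θ/ → /θo/.

lozʒəxnwɔhʃoθo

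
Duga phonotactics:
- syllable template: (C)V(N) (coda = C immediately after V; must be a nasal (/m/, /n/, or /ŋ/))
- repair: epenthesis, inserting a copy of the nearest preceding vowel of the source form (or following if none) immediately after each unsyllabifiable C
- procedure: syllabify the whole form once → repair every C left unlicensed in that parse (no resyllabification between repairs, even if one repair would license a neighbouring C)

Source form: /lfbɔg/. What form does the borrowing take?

lɔfɔbɔgɔ

The consonants /l/, /f/, /g/ cannot be parsed into a legal (C)V(N) syllable (only a nasal (/m/, /n/, or /ŋ/) is licensed in coda position; onsets are limited to one consonant).
Each unlicensed consonant becomes the onset of a new syllable: /l/ → /lɔ/, /f/ → /fɔ/, /g/ → /gɔ/.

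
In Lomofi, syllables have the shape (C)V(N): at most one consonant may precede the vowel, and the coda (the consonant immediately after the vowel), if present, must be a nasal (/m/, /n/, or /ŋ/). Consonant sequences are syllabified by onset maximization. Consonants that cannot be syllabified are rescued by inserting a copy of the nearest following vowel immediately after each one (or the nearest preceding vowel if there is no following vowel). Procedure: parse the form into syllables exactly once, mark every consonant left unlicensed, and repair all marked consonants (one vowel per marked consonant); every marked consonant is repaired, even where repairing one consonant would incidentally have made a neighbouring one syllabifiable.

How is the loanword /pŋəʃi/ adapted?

pəŋəʃi

Syllabifying with onset maximization leaves /p/ stranded (only a nasal (/m/, /n/, or /ŋ/) is licensed in coda position; onsets are limited to one consonant).
Epenthesis after each stranded consonant: /p/ → /pə/.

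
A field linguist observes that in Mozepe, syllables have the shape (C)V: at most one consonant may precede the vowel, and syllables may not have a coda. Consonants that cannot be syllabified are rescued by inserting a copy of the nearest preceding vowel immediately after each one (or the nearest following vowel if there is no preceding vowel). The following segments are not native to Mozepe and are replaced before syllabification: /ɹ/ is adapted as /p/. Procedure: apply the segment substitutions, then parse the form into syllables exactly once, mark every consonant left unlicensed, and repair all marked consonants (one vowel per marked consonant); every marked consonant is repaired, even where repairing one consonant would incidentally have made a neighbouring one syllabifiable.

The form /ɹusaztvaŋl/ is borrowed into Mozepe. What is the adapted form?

pusazatavaŋala

Substitution: /ɹ/ → /p/, giving /pusaztvaŋl/.
Under (C)V, the unsyllabifiable consonants are /z/, /t/, /ŋ/, /l/ (no codas are permitted; onsets are limited to one consonant).
Epenthesis after each stranded consonant: /z/ → /za/, /t/ → /ta/, /ŋ/ → /ŋa/, /l/ → /la/.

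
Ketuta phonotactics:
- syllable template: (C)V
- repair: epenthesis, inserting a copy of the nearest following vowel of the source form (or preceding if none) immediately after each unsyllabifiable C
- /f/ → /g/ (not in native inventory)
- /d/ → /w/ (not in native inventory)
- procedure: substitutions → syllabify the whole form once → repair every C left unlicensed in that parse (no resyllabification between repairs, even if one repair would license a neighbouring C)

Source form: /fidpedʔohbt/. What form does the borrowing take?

giwepewoʔohoboto

Substitution: /f/ → /g/, /d/ → /w/, giving /giwpewʔohbt/.
The consonants /w/, /w/, /h/, /b/, /t/ cannot be parsed into a legal (C)V syllable (no codas are permitted; onsets are limited to one consonant).
Each unlicensed consonant becomes the onset of a new syllable: /w/ → /we/, /w/ → /wo/, /h/ → /ho/, /b/ → /bo/, /t/ → /to/.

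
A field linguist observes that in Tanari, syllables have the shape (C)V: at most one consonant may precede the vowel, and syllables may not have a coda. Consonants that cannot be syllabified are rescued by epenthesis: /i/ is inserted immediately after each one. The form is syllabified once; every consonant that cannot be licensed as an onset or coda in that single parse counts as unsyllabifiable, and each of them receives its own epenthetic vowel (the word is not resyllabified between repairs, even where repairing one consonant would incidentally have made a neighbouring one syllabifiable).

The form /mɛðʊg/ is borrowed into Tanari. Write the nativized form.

Under (C)V, the unsyllabifiable consonants are /g/ (no codas are permitted; onsets are limited to one consonant).
Epenthesis after each stranded consonant: /g/ → /gi/.

mɛðʊgi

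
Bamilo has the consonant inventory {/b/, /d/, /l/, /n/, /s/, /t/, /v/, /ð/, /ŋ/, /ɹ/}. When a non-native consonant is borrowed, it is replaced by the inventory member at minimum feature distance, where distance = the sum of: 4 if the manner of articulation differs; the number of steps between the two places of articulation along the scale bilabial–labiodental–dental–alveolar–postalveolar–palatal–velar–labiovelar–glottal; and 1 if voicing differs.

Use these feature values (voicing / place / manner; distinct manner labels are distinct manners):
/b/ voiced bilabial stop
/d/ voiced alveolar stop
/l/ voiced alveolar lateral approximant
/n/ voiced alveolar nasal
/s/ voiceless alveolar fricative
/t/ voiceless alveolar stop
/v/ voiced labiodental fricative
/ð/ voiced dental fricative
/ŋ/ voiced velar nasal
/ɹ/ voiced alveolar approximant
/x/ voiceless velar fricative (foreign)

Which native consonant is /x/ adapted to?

s

/s/ is closest: same manner (fricative), place distance 3 (velar→alveolar), same voicing; total 3. Next closest is /ð/ at distance 5.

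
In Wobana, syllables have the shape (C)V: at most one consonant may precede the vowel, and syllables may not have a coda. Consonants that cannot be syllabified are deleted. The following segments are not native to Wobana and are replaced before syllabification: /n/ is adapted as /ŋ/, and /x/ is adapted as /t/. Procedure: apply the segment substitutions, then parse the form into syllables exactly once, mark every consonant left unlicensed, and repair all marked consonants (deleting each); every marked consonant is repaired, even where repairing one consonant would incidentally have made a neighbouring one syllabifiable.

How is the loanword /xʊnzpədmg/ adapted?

tʊpə

Substitution: /x/ → /t/, /n/ → /ŋ/, giving /tʊŋzpədmg/.
The consonants /ŋ/, /z/, /d/, /m/, /g/ cannot be parsed into a legal (C)V syllable (no codas are permitted; onsets are limited to one consonant).
Each unlicensed consonant is deleted: /ŋ/, /z/, /d/, /m/, /g/.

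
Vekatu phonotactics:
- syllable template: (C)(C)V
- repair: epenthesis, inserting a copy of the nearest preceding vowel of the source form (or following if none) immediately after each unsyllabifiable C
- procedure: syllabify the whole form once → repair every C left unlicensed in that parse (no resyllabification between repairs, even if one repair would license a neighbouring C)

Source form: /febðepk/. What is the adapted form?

febðepeke

The consonants /p/, /k/ cannot be parsed into a legal (C)(C)V syllable (no codas are permitted; onsets may contain at most 2 consonants).
Each unlicensed consonant becomes the onset of a new syllable: /p/ → /pe/, /k/ → /ke/.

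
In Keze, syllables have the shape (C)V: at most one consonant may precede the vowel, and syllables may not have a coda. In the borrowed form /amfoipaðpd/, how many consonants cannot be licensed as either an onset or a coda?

Under (C)V, the unsyllabifiable consonants are /m/, /ð/, /p/, /d/ (no codas are permitted; onsets are limited to one consonant).

4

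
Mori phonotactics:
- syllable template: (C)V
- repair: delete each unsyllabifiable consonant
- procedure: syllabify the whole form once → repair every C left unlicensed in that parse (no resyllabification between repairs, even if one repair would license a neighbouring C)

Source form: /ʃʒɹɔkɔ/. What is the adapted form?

ɹɔkɔ

Under (C)V, the unsyllabifiable consonants are /ʃ/, /ʒ/ (no codas are permitted; onsets are limited to one consonant).
Each unlicensed consonant is deleted: /ʃ/, /ʒ/.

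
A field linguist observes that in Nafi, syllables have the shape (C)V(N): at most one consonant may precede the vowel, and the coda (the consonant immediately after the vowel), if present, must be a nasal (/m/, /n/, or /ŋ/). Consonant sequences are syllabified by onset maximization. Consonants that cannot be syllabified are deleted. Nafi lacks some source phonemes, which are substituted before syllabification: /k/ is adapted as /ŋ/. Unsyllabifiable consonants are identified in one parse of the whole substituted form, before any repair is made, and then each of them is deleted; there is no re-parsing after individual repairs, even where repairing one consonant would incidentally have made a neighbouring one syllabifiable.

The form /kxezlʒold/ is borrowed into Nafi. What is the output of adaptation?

Substitution: /k/ → /ŋ/, giving /ŋxezlʒold/.
The consonants /ŋ/, /z/, /l/, /l/, /d/ cannot be parsed into a legal (C)V(N) syllable (only a nasal (/m/, /n/, or /ŋ/) is licensed in coda position; onsets are limited to one consonant).
Each unlicensed consonant is deleted: /ŋ/, /z/, /l/, /l/, /d/.

xeʒo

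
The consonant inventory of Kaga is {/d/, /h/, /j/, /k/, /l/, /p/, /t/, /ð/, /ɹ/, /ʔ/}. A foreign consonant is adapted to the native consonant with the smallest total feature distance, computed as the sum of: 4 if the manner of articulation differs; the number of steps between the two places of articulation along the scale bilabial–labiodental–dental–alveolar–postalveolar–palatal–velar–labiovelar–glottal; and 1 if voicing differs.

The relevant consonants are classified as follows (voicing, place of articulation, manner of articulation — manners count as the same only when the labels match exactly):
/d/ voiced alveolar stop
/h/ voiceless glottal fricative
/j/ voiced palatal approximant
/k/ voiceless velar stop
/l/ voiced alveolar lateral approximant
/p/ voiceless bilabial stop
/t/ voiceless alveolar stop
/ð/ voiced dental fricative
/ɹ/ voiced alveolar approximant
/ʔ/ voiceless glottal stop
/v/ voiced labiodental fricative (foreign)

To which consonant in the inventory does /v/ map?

ð

/ð/ is closest: same manner (fricative), place distance 1 (labiodental→dental), same voicing; total 1. Next closest is /d/ at distance 6.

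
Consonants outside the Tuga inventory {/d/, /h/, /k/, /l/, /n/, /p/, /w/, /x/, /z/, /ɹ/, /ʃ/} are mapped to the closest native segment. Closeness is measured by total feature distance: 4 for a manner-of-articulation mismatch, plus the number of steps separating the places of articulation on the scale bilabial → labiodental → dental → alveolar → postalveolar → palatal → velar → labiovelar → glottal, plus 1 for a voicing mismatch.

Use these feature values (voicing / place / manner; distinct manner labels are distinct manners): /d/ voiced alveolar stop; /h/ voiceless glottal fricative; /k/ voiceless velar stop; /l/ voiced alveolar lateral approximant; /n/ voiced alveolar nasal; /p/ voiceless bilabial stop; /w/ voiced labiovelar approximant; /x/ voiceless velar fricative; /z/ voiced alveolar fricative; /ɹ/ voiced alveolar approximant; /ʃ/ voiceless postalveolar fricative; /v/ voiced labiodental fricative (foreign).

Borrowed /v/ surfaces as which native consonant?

z

/z/ is closest: same manner (fricative), place distance 2 (labiodental→alveolar), same voicing; total 2. Next closest is /ʃ/ at distance 4.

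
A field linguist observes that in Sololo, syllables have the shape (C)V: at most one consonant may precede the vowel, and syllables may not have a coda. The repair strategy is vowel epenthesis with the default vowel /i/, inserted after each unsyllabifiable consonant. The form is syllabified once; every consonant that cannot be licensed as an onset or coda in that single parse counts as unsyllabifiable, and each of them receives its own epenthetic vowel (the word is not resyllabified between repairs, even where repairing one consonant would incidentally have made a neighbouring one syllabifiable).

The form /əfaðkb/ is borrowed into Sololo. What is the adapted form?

əfaðikibi

Under (C)V, the unsyllabifiable consonants are /ð/, /k/, /b/ (no codas are permitted; onsets are limited to one consonant).
Inserting the epenthetic vowel yields /ð/ → /ði/, /k/ → /ki/, /b/ → /bi/.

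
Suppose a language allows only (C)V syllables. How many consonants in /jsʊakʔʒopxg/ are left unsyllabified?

Syllabifying with onset maximization leaves /j/, /k/, /ʔ/, /p/, /x/, /g/ stranded (no codas are permitted; onsets are limited to one consonant).

6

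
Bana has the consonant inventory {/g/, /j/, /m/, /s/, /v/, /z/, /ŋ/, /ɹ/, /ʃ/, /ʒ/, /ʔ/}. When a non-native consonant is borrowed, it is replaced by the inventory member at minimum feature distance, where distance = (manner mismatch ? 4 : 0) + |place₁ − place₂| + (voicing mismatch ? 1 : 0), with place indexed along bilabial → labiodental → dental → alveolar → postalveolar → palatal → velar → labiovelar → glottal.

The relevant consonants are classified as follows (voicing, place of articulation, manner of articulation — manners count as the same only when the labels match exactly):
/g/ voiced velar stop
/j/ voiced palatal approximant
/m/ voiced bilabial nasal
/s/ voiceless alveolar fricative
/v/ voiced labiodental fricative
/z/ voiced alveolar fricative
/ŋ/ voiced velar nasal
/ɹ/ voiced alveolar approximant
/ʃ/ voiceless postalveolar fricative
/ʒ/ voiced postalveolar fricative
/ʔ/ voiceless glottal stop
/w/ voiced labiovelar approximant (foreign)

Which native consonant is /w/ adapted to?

/j/ is closest: same manner (approximant), place distance 2 (labiovelar→palatal), same voicing; total 2. Next closest is /ɹ/ at distance 4.

j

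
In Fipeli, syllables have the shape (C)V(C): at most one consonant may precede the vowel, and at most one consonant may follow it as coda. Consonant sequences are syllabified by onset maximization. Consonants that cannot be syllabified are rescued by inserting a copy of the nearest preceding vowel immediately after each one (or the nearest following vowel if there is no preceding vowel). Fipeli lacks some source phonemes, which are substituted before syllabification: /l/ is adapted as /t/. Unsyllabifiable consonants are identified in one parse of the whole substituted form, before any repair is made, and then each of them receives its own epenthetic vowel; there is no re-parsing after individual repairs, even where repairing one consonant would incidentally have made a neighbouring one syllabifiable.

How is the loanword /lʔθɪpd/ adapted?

Substitution: /l/ → /t/, giving /tʔθɪpd/.
Under (C)V(C), the unsyllabifiable consonants are /t/, /ʔ/, /d/ (at most one coda consonant is licensed; onsets are limited to one consonant).
Each unlicensed consonant becomes the onset of a new syllable: /t/ → /tɪ/, /ʔ/ → /ʔɪ/, /d/ → /dɪ/.

tɪʔɪθɪpdɪ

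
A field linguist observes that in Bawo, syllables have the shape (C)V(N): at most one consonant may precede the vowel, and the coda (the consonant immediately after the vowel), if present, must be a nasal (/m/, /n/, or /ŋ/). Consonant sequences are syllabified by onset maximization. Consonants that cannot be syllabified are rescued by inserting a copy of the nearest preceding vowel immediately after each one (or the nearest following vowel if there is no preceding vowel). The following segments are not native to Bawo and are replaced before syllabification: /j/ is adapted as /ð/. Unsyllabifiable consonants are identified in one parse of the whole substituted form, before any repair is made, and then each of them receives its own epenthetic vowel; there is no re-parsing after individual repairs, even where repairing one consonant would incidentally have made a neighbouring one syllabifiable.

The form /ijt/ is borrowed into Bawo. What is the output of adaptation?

Substitution: /j/ → /ð/, giving /iðt/.
Under (C)V(N), the unsyllabifiable consonants are /ð/, /t/ (only a nasal (/m/, /n/, or /ŋ/) is licensed in coda position; onsets are limited to one consonant).
Inserting the epenthetic vowel yields /ð/ → /ði/, /t/ → /ti/.

iðiti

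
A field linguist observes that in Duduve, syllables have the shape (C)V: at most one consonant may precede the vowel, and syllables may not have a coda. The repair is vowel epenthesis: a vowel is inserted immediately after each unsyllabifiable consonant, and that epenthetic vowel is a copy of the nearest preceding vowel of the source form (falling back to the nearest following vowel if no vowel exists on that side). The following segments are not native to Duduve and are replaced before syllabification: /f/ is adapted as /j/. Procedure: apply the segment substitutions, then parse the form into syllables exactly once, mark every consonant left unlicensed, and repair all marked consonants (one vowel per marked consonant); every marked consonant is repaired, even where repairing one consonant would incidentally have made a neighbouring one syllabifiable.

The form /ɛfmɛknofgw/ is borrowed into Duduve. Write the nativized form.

Substitution: /f/ → /j/, giving /ɛjmɛknojgw/.
Syllabifying with onset maximization leaves /j/, /k/, /j/, /g/, /w/ stranded (no codas are permitted; onsets are limited to one consonant).
Epenthesis after each stranded consonant: /j/ → /jɛ/, /k/ → /kɛ/, /j/ → /jo/, /g/ → /go/, /w/ → /wo/.

ɛjɛmɛkɛnojogowo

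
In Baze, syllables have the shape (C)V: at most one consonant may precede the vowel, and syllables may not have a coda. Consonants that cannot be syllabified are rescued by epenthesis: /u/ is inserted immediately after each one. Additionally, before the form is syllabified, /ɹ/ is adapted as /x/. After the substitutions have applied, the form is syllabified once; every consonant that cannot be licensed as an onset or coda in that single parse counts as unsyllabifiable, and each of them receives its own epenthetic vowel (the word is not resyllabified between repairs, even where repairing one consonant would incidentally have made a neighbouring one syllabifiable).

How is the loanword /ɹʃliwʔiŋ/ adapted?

xuʃuliwuʔiŋu

Substitution: /ɹ/ → /x/, giving /xʃliwʔiŋ/.
Syllabifying with onset maximization leaves /x/, /ʃ/, /w/, /ŋ/ stranded (no codas are permitted; onsets are limited to one consonant).
Inserting the epenthetic vowel yields /x/ → /xu/, /ʃ/ → /ʃu/, /w/ → /wu/, /ŋ/ → /ŋu/.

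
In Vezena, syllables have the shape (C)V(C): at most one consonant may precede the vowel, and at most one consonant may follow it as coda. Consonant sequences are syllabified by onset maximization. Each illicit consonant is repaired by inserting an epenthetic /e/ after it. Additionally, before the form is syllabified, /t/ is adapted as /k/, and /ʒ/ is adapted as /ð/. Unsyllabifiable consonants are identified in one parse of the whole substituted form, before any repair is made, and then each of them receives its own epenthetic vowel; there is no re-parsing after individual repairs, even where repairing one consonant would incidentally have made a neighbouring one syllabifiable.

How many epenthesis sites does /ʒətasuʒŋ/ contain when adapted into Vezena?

1

After substitution the input is /ðəkasuðŋ/.
The unsyllabifiable consonants are /ŋ/; each receives one epenthetic vowel.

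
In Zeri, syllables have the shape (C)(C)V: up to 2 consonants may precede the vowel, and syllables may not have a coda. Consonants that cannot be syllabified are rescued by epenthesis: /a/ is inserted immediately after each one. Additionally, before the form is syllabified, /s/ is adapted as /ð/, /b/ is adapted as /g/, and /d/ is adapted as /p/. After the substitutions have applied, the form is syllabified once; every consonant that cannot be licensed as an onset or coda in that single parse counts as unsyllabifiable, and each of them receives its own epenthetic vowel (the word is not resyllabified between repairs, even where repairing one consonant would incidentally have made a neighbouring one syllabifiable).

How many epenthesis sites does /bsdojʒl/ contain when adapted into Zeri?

After substitution the input is /gðpojʒl/.
The unsyllabifiable consonants are /g/, /j/, /ʒ/, /l/; each receives one epenthetic vowel.

4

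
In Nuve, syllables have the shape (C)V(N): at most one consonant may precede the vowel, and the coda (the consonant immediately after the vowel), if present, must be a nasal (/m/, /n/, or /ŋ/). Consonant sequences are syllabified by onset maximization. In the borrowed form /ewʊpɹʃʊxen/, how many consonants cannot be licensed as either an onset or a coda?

2

Syllabifying with onset maximization leaves /p/, /ɹ/ stranded (only a nasal (/m/, /n/, or /ŋ/) is licensed in coda position; onsets are limited to one consonant).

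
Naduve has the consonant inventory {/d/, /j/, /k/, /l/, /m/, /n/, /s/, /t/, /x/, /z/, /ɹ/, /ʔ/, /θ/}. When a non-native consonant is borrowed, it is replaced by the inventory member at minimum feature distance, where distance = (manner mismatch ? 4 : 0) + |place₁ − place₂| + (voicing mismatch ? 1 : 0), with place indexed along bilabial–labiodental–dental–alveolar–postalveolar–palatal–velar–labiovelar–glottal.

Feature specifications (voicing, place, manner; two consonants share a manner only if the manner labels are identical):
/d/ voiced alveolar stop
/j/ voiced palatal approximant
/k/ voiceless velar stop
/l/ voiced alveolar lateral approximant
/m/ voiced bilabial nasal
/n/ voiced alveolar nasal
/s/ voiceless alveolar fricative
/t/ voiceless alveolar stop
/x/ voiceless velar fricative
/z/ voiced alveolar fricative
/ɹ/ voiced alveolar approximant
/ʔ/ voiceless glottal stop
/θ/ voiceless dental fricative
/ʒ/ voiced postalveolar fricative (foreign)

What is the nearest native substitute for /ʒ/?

/z/ is closest: same manner (fricative), place distance 1 (postalveolar→alveolar), same voicing; total 1. Next closest is /s/ at distance 2.

z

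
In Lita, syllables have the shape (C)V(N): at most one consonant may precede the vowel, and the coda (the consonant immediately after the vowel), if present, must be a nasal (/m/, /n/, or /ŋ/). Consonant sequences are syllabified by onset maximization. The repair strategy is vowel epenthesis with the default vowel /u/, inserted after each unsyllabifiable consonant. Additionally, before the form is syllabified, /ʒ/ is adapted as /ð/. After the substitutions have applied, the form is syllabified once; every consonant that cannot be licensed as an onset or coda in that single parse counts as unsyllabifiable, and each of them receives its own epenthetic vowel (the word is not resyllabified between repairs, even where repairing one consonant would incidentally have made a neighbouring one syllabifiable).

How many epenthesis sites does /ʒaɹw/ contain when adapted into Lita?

After substitution the input is /ðaɹw/.
The unsyllabifiable consonants are /ɹ/, /w/; each receives one epenthetic vowel.

2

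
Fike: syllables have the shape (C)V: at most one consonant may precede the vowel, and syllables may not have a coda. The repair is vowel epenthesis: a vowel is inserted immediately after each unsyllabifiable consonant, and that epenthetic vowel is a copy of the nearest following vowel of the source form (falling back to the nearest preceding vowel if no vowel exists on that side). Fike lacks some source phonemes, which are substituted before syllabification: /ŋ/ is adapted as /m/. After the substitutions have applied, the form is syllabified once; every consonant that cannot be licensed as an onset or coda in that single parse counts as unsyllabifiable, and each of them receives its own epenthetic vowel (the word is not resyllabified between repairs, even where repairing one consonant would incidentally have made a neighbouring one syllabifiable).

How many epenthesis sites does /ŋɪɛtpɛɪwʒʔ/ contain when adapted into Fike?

4

After substitution the input is /mɪɛtpɛɪwʒʔ/.
The unsyllabifiable consonants are /t/, /w/, /ʒ/, /ʔ/; each receives one epenthetic vowel.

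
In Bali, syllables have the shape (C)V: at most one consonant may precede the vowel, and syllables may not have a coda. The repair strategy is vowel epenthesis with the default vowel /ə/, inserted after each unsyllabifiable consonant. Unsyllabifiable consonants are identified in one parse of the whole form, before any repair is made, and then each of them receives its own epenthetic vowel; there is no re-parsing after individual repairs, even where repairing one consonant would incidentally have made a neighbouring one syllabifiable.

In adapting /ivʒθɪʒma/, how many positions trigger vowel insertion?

3

The unsyllabifiable consonants are /v/, /ʒ/, /ʒ/; each receives one epenthetic vowel.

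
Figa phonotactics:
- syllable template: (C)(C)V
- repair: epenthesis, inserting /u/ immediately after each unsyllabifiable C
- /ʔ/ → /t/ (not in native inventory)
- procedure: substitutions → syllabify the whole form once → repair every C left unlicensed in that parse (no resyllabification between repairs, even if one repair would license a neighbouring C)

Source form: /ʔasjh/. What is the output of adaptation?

Substitution: /ʔ/ → /t/, giving /tasjh/.
The consonants /s/, /j/, /h/ cannot be parsed into a legal (C)(C)V syllable (no codas are permitted; onsets may contain at most 2 consonants).
Each unlicensed consonant becomes the onset of a new syllable: /s/ → /su/, /j/ → /ju/, /h/ → /hu/.

tasujuhu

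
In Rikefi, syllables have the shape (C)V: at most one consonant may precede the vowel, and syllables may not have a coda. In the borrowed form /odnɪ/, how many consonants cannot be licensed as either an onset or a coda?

1

Syllabifying with onset maximization leaves /d/ stranded (no codas are permitted; onsets are limited to one consonant).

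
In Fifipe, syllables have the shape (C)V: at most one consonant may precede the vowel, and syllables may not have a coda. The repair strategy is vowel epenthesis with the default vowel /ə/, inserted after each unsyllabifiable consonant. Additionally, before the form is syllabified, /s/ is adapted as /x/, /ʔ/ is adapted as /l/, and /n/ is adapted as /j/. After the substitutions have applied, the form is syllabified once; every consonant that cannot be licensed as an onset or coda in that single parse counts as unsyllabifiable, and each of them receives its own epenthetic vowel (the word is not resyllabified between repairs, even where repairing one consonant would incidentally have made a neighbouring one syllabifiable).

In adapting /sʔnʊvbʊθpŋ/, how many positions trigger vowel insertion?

6

After substitution the input is /xljʊvbʊθpŋ/.
The unsyllabifiable consonants are /x/, /l/, /v/, /θ/, /p/, /ŋ/; each receives one epenthetic vowel.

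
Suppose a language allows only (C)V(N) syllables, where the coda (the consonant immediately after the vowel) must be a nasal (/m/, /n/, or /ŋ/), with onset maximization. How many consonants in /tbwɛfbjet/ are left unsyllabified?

5

Syllabifying with onset maximization leaves /t/, /b/, /f/, /b/, /t/ stranded (only a nasal (/m/, /n/, or /ŋ/) is licensed in coda position; onsets are limited to one consonant).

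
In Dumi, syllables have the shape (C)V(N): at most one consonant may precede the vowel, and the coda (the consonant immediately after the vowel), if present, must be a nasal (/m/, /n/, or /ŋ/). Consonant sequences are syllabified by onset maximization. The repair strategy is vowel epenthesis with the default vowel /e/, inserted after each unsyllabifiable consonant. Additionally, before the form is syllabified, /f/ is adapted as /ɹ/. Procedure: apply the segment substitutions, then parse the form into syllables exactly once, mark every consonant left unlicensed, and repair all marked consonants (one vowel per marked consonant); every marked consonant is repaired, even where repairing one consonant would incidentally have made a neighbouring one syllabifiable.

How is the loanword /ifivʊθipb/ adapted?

Substitution: /f/ → /ɹ/, giving /iɹivʊθipb/.
Syllabifying with onset maximization leaves /p/, /b/ stranded (only a nasal (/m/, /n/, or /ŋ/) is licensed in coda position; onsets are limited to one consonant).
Epenthesis after each stranded consonant: /p/ → /pe/, /b/ → /be/.

iɹivʊθipebe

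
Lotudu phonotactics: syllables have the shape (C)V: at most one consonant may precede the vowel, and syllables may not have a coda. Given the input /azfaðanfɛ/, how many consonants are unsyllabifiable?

Under (C)V, the unsyllabifiable consonants are /z/, /n/ (no codas are permitted; onsets are limited to one consonant).

2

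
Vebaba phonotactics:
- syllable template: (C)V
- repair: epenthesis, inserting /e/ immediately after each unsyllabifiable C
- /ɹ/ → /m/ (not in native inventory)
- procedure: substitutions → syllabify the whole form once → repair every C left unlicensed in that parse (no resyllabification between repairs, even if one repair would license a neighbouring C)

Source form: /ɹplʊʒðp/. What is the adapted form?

Substitution: /ɹ/ → /m/, giving /mplʊʒðp/.
Under (C)V, the unsyllabifiable consonants are /m/, /p/, /ʒ/, /ð/, /p/ (no codas are permitted; onsets are limited to one consonant).
Epenthesis after each stranded consonant: /m/ → /me/, /p/ → /pe/, /ʒ/ → /ʒe/, /ð/ → /ðe/, /p/ → /pe/.

mepelʊʒeðepe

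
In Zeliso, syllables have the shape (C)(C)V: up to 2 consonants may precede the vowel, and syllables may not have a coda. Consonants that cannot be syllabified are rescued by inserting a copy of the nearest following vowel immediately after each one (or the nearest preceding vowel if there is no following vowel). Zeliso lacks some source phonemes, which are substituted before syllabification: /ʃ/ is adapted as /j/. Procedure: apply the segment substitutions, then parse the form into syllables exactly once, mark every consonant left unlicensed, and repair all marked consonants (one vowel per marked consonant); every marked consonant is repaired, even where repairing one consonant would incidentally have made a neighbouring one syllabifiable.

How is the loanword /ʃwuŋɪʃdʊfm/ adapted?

jwuŋɪjdʊfʊmʊ

Substitution: /ʃ/ → /j/, giving /jwuŋɪjdʊfm/.
The consonants /f/, /m/ cannot be parsed into a legal (C)(C)V syllable (no codas are permitted; onsets may contain at most 2 consonants).
Inserting the epenthetic vowel yields /f/ → /fʊ/, /m/ → /mʊ/.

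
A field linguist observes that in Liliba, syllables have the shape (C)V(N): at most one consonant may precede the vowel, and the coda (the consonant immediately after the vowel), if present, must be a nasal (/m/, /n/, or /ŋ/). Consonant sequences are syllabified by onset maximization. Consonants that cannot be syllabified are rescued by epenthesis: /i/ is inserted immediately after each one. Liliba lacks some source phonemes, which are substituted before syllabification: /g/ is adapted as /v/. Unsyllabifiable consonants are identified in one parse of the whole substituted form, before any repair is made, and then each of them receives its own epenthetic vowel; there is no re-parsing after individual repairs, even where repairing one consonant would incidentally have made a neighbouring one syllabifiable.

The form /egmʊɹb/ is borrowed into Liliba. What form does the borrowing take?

evimʊɹibi

Substitution: /g/ → /v/, giving /evmʊɹb/.
Under (C)V(N), the unsyllabifiable consonants are /v/, /ɹ/, /b/ (only a nasal (/m/, /n/, or /ŋ/) is licensed in coda position; onsets are limited to one consonant).
Epenthesis after each stranded consonant: /v/ → /vi/, /ɹ/ → /ɹi/, /b/ → /bi/.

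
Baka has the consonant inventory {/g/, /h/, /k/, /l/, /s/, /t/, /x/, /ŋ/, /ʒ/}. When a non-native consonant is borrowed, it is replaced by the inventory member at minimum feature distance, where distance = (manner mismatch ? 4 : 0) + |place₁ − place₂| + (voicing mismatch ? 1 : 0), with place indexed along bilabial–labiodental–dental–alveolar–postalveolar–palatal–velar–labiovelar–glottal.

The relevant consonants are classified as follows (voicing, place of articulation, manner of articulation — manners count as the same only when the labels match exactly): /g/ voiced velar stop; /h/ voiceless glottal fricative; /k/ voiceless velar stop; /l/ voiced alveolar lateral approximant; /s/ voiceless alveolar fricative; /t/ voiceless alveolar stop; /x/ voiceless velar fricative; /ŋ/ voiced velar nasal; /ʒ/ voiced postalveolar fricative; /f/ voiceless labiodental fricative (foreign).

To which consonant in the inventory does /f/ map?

/s/ is closest: same manner (fricative), place distance 2 (labiodental→alveolar), same voicing; total 2. Next closest is /ʒ/ at distance 4.

s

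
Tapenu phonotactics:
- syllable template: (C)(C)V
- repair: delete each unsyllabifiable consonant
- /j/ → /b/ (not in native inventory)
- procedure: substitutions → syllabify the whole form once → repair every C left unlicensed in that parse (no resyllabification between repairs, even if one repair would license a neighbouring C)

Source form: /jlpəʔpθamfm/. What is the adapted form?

Substitution: /j/ → /b/, giving /blpəʔpθamfm/.
Syllabifying with onset maximization leaves /b/, /ʔ/, /m/, /f/, /m/ stranded (no codas are permitted; onsets may contain at most 2 consonants).
Deletion applies to /b/, /ʔ/, /m/, /f/, /m/.

lpəpθa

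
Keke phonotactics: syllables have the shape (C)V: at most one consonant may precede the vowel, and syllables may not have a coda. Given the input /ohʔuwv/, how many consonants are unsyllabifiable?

Under (C)V, the unsyllabifiable consonants are /h/, /w/, /v/ (no codas are permitted; onsets are limited to one consonant).

3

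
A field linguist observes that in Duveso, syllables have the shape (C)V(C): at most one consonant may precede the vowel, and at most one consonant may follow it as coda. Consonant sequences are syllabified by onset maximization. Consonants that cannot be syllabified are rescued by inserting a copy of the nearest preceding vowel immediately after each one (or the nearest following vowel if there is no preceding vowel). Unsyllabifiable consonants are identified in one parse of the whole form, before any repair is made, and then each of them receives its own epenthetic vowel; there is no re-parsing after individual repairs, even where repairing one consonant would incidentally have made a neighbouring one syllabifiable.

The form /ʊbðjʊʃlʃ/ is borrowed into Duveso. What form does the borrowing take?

Under (C)V(C), the unsyllabifiable consonants are /ð/, /l/, /ʃ/ (at most one coda consonant is licensed; onsets are limited to one consonant).
Epenthesis after each stranded consonant: /ð/ → /ðʊ/, /l/ → /lʊ/, /ʃ/ → /ʃʊ/.

ʊbðʊjʊʃlʊʃʊ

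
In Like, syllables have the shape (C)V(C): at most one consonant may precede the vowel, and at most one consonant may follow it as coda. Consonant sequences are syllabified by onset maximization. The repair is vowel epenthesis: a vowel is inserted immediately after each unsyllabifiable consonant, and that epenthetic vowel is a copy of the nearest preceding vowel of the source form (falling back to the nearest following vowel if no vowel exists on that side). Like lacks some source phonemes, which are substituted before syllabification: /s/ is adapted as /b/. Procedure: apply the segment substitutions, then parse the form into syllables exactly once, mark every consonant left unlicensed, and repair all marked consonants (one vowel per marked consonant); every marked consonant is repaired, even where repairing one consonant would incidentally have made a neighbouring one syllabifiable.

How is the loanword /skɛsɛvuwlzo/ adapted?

Substitution: /s/ → /b/, giving /bkɛbɛvuwlzo/.
Under (C)V(C), the unsyllabifiable consonants are /b/, /l/ (at most one coda consonant is licensed; onsets are limited to one consonant).
Each unlicensed consonant becomes the onset of a new syllable: /b/ → /bɛ/, /l/ → /lu/.

bɛkɛbɛvuwluzo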